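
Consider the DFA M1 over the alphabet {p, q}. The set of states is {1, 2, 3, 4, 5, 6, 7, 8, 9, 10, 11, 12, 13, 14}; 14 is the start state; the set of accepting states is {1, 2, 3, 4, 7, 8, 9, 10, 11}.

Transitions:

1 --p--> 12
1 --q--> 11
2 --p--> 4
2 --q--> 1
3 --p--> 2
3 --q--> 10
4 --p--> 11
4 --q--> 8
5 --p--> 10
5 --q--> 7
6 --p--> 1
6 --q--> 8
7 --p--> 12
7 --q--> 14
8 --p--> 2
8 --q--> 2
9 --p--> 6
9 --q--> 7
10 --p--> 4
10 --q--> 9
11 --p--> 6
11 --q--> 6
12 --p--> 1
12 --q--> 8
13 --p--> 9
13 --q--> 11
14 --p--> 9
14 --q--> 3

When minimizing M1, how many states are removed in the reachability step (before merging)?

Starting at 14 and following transitions, the reachable set is {1, 2, 3, 4, 6, 7, 8, 9, 10, 11, 12, 14}. That leaves 5, 13 unreachable — 2 in total.

2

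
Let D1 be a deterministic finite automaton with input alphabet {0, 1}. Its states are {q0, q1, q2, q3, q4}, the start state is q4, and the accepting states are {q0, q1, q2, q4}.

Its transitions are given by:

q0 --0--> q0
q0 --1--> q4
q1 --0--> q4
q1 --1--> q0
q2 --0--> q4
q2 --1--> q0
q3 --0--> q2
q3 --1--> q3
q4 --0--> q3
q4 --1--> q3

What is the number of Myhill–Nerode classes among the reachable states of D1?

4

Reachable states from the start: {q0,q2,q3,q4}. Unreachable: {q1} — drop them.
Start with accepting vs non-accepting: {q0,q2,q4} | {q3}.
On input 0, block {q0,q2,q4} splits into {q0,q2} and {q4}.
Refine {q0,q2} on symbol 0: members go to different blocks, giving {q0} and {q2}.
The partition is now stable with 4 blocks: {q0} | {q3} | {q4} | {q2}.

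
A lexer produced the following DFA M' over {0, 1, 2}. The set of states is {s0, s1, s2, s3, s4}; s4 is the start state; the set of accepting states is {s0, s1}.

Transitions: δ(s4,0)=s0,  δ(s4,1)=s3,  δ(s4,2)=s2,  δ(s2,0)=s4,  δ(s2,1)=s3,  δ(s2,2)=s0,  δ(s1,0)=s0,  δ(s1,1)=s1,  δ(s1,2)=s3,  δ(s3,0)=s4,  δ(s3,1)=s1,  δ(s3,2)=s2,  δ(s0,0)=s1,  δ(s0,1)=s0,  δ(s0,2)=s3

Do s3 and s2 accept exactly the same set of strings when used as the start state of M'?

No

P0 = {s0,s1} | {s2,s3,s4}.
Split {s2,s3,s4} by δ(·,0) → {s2,s3} and {s4}.
Refine {s2,s3} on symbol 1: members go to different blocks, giving {s2} and {s3}.
No further refinement is possible. Final partition (4 blocks): {s0,s1} | {s2} | {s4} | {s3}.
s3 and s2 end up in different blocks, so they are distinguishable. For instance, the string '1' is accepted from only s3.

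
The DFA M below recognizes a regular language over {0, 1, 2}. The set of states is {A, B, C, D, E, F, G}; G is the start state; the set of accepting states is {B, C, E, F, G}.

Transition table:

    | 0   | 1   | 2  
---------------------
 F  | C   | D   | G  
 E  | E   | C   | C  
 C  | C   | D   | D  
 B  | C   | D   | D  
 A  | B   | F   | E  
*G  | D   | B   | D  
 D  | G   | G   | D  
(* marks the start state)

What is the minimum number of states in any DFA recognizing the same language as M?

3

Reachable states from the start: {B,C,D,G}. Unreachable: {A,E,F} — drop them.
P0 = {B,C,G} | {D}.
Split {B,C,G} by δ(·,0) → {B,C} and {G}.
Stable partition: {B,C} | {D} | {G} — 3 equivalence classes.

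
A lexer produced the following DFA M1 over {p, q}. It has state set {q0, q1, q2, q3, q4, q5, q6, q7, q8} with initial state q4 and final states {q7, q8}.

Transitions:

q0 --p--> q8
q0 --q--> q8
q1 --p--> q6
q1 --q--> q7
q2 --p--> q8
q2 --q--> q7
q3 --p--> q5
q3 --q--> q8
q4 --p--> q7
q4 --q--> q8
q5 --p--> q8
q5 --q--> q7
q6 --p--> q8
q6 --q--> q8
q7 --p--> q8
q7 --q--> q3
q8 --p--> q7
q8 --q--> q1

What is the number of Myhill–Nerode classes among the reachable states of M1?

3

First remove the unreachable states {q0,q2}; 7 states remain.
Start with accepting vs non-accepting: {q7,q8} | {q1,q3,q4,q5,q6}.
Refine {q1,q3,q4,q5,q6} on symbol p: members go to different blocks, giving {q4,q5,q6} and {q1,q3}.
No further refinement is possible. Final partition (3 blocks): {q7,q8} | {q4,q5,q6} | {q1,q3}.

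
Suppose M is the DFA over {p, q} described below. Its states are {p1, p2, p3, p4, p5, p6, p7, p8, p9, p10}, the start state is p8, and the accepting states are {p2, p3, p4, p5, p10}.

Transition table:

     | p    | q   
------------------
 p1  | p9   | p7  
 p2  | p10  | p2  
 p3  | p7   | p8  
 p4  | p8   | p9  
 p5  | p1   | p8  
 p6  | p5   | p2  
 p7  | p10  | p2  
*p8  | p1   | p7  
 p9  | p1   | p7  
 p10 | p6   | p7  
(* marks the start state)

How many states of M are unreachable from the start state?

No path from p8 leads to p3, p4; the other 8 states are all reachable.

2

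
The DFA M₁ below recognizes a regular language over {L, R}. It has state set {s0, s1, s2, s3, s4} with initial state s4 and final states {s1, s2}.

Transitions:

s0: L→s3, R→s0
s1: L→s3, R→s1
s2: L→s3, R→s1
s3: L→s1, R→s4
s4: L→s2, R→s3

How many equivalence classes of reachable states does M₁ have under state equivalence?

2

First remove the unreachable states {s0}; 4 states remain.
Initial partition by acceptance: {s1,s2} | {s3,s4}.
The partition is now stable with 2 blocks: {s1,s2} | {s3,s4}.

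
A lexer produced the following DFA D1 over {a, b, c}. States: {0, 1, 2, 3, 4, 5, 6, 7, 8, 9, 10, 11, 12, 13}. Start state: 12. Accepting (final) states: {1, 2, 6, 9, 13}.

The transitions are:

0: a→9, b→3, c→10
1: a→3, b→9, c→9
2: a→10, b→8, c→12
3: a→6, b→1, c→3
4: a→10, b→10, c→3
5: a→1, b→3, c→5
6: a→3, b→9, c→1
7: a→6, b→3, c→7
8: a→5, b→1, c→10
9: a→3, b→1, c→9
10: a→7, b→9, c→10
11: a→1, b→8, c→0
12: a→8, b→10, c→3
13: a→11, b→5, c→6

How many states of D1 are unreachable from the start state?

Starting at 12 and following transitions, the reachable set is {1, 3, 5, 6, 7, 8, 9, 10, 12}. That leaves 0, 2, 4, 11, 13 unreachable — 5 in total.

5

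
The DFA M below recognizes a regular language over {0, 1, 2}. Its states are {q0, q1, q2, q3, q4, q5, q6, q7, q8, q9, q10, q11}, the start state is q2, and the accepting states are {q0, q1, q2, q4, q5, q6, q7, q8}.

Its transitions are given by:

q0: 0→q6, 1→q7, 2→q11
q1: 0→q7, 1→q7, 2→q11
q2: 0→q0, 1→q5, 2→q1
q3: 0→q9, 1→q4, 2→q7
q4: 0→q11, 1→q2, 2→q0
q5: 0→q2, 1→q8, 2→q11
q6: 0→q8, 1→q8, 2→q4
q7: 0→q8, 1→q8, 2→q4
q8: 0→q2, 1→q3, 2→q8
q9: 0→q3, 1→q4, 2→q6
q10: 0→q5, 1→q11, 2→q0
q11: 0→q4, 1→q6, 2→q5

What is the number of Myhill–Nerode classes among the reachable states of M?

8

Reachable states from the start: {q0,q1,q2,q3,q4,q5,q6,q7,q8,q9,q11}. Unreachable: {q10} — drop them.
Start with accepting vs non-accepting: {q0,q1,q2,q4,q5,q6,q7,q8} | {q3,q9,q11}.
Refine {q0,q1,q2,q4,q5,q6,q7,q8} on symbol 0: members go to different blocks, giving {q0,q1,q2,q5,q6,q7,q8} and {q4}.
Refine {q0,q1,q2,q5,q6,q7,q8} on symbol 1: members go to different blocks, giving {q0,q1,q2,q5,q6,q7} and {q8}.
On input 0, block {q0,q1,q2,q5,q6,q7} splits into {q0,q1,q2,q5} and {q6,q7}.
On input 0, block {q0,q1,q2,q5} splits into {q0,q1} and {q2,q5}.
Split {q3,q9,q11} by δ(·,0) → {q3,q9} and {q11}.
Split {q2,q5} by δ(·,0) → {q2} and {q5}.
Stable partition: {q0,q1} | {q3,q9} | {q4} | {q8} | {q6,q7} | {q2} | {q11} | {q5} — 8 equivalence classes.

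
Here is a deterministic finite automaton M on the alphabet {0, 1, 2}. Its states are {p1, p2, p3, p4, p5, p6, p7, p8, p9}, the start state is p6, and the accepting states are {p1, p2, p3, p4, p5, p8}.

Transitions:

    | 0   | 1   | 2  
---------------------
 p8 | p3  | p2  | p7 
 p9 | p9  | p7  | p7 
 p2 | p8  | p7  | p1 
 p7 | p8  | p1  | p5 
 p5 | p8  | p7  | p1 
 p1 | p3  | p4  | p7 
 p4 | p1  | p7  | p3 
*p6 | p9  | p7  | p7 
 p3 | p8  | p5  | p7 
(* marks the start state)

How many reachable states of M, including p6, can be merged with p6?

Initial partition by acceptance: {p1,p2,p3,p4,p5,p8} | {p6,p7,p9}.
Refine {p1,p2,p3,p4,p5,p8} on symbol 1: members go to different blocks, giving {p1,p3,p8} and {p2,p4,p5}.
On input 0, block {p6,p7,p9} splits into {p6,p9} and {p7}.
The partition is now stable with 4 blocks: {p1,p3,p8} | {p6,p9} | {p2,p4,p5} | {p7}.
The equivalence class containing p6 is {p6,p9}, of size 2.

2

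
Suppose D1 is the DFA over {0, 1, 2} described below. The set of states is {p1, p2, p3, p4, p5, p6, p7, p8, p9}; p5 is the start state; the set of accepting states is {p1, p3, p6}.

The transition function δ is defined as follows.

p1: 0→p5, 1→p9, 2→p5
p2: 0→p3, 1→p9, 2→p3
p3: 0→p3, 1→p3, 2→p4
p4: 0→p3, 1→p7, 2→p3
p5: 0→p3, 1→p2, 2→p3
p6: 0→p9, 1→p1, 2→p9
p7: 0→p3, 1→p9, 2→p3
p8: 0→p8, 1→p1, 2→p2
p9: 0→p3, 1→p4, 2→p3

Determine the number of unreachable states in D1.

3

No path from p5 leads to p1, p6, p8; the other 6 states are all reachable.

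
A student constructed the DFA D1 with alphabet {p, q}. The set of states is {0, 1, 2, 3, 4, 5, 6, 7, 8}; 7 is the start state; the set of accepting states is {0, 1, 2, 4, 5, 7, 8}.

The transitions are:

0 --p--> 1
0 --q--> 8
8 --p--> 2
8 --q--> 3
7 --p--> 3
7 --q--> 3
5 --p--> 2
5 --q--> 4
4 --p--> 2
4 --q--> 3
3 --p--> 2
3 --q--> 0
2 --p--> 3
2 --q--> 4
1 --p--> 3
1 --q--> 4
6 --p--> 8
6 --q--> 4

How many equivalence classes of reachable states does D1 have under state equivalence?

5

States {5,6} cannot be reached from the start state, so discard them.
P0 = {0,1,2,4,7,8} | {3}.
Split {0,1,2,4,7,8} by δ(·,p) → {0,4,8} and {1,2,7}.
Split {0,4,8} by δ(·,q) → {4,8} and {0}.
Split {1,2,7} by δ(·,q) → {1,2} and {7}.
No further refinement is possible. Final partition (5 blocks): {4,8} | {3} | {1,2} | {0} | {7}.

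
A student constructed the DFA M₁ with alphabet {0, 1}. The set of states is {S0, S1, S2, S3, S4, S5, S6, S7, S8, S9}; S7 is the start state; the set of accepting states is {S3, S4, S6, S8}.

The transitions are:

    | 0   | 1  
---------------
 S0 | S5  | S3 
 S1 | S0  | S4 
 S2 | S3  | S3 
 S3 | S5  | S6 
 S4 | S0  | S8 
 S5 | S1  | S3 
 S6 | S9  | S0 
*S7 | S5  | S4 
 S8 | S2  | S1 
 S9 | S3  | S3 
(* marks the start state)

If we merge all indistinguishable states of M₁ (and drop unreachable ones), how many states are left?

4

Initial partition by acceptance: {S3,S4,S6,S8} | {S0,S1,S2,S5,S7,S9}.
Split {S3,S4,S6,S8} by δ(·,1) → {S3,S4} and {S6,S8}.
Refine {S0,S1,S2,S5,S7,S9} on symbol 0: members go to different blocks, giving {S0,S1,S5,S7} and {S2,S9}.
Stable partition: {S3,S4} | {S0,S1,S5,S7} | {S6,S8} | {S2,S9} — 4 equivalence classes.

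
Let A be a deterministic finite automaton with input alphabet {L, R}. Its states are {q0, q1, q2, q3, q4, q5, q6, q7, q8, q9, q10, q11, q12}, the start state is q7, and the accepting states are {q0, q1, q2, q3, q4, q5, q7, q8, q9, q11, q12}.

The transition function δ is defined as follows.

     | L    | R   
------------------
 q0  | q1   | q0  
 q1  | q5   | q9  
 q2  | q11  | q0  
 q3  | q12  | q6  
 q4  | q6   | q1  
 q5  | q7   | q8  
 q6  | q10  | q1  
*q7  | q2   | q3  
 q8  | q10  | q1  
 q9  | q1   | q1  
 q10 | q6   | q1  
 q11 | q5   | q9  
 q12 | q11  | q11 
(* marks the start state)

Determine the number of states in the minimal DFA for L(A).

States {q4} cannot be reached from the start state, so discard them.
Start with accepting vs non-accepting: {q0,q1,q2,q3,q5,q7,q8,q9,q11,q12} | {q6,q10}.
On input L, block {q0,q1,q2,q3,q5,q7,q8,q9,q11,q12} splits into {q0,q1,q2,q3,q5,q7,q9,q11,q12} and {q8}.
Refine {q0,q1,q2,q3,q5,q7,q9,q11,q12} on symbol R: members go to different blocks, giving {q0,q1,q2,q7,q9,q11,q12} and {q3} and {q5}.
Refine {q0,q1,q2,q7,q9,q11,q12} on symbol L: members go to different blocks, giving {q0,q2,q7,q9,q12} and {q1,q11}.
Split {q0,q2,q7,q9,q12} by δ(·,L) → {q0,q2,q9,q12} and {q7}.
On input R, block {q0,q2,q9,q12} splits into {q0,q2} and {q9,q12}.
Stable partition: {q0,q2} | {q6,q10} | {q8} | {q3} | {q5} | {q1,q11} | {q7} | {q9,q12} — 8 equivalence classes.

8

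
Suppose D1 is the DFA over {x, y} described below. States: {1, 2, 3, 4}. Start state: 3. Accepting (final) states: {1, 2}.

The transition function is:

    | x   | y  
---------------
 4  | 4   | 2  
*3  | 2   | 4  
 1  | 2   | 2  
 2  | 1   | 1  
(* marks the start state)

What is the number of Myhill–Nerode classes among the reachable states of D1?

All states are reachable from the start state.
Start with accepting vs non-accepting: {1,2} | {3,4}.
Split {3,4} by δ(·,x) → {3} and {4}.
The partition is now stable with 3 blocks: {1,2} | {3} | {4}.

3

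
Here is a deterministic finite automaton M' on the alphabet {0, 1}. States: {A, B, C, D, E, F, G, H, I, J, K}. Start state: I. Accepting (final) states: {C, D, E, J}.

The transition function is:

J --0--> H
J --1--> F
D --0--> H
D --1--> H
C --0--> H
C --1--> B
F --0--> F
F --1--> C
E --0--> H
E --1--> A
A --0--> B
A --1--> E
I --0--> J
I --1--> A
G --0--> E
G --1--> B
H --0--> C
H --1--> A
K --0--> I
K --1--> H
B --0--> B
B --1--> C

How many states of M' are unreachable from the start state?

Starting at I and following transitions, the reachable set is {A, B, C, E, F, H, I, J}. That leaves D, G, K unreachable — 3 in total.

3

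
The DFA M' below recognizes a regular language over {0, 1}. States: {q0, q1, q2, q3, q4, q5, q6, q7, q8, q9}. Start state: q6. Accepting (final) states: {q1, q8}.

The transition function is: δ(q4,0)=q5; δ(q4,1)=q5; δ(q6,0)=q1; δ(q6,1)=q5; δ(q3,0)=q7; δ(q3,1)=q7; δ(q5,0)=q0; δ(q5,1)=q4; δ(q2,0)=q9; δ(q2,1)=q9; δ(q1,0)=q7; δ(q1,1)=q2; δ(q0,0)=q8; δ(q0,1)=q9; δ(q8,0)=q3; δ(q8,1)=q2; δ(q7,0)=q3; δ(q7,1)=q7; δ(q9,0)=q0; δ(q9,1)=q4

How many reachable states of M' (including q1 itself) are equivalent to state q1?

All states are reachable from the start state.
P0 = {q1,q8} | {q0,q2,q3,q4,q5,q6,q7,q9}.
Refine {q0,q2,q3,q4,q5,q6,q7,q9} on symbol 0: members go to different blocks, giving {q2,q3,q4,q5,q7,q9} and {q0,q6}.
On input 0, block {q2,q3,q4,q5,q7,q9} splits into {q2,q3,q4,q7} and {q5,q9}.
On input 0, block {q2,q3,q4,q7} splits into {q2,q4} and {q3,q7}.
The partition is now stable with 5 blocks: {q1,q8} | {q2,q4} | {q0,q6} | {q5,q9} | {q3,q7}.
The equivalence class containing q1 is {q1,q8}, of size 2.

2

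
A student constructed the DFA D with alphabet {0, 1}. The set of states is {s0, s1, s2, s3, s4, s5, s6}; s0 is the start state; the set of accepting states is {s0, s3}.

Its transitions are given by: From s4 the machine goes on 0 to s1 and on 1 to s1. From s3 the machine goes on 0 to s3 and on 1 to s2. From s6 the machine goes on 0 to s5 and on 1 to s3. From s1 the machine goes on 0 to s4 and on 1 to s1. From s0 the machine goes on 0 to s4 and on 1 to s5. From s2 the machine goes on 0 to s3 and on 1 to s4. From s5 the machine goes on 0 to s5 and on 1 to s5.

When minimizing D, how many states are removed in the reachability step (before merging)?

Starting at s0 and following transitions, the reachable set is {s0, s1, s4, s5}. That leaves s2, s3, s6 unreachable — 3 in total.

3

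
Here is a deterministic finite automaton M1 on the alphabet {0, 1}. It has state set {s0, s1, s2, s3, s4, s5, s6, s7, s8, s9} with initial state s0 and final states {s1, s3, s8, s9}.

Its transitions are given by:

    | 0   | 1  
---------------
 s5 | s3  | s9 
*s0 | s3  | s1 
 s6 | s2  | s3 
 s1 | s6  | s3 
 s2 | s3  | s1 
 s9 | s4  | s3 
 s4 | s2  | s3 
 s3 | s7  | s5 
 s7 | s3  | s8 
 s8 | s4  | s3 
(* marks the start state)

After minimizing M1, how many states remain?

Start with accepting vs non-accepting: {s1,s3,s8,s9} | {s0,s2,s4,s5,s6,s7}.
Refine {s1,s3,s8,s9} on symbol 1: members go to different blocks, giving {s1,s8,s9} and {s3}.
On input 0, block {s0,s2,s4,s5,s6,s7} splits into {s0,s2,s5,s7} and {s4,s6}.
No further refinement is possible. Final partition (4 blocks): {s1,s8,s9} | {s0,s2,s5,s7} | {s3} | {s4,s6}.

4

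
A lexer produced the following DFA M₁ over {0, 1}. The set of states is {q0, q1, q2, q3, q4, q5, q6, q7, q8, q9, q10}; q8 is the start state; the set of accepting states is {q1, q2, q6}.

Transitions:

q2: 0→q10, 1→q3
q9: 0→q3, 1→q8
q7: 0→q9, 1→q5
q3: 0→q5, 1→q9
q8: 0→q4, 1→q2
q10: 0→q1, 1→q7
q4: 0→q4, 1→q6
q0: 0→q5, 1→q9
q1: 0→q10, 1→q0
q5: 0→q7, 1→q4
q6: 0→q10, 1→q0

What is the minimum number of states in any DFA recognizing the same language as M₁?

All states are reachable from the start state.
Start with accepting vs non-accepting: {q1,q2,q6} | {q0,q3,q4,q5,q7,q8,q9,q10}.
Refine {q0,q3,q4,q5,q7,q8,q9,q10} on symbol 0: members go to different blocks, giving {q0,q3,q4,q5,q7,q8,q9} and {q10}.
Refine {q0,q3,q4,q5,q7,q8,q9} on symbol 1: members go to different blocks, giving {q0,q3,q5,q7,q9} and {q4,q8}.
Refine {q0,q3,q5,q7,q9} on symbol 1: members go to different blocks, giving {q0,q3,q7} and {q5,q9}.
Stable partition: {q1,q2,q6} | {q0,q3,q7} | {q10} | {q4,q8} | {q5,q9} — 5 equivalence classes.

5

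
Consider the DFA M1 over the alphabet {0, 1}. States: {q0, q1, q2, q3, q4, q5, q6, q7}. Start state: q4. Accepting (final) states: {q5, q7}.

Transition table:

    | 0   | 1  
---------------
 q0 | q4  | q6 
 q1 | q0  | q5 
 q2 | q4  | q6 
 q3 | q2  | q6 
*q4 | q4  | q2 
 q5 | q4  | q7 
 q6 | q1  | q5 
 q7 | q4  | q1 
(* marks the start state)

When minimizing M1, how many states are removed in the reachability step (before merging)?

Starting at q4 and following transitions, the reachable set is {q0, q1, q2, q4, q5, q6, q7}. That leaves q3 unreachable — 1 in total.

1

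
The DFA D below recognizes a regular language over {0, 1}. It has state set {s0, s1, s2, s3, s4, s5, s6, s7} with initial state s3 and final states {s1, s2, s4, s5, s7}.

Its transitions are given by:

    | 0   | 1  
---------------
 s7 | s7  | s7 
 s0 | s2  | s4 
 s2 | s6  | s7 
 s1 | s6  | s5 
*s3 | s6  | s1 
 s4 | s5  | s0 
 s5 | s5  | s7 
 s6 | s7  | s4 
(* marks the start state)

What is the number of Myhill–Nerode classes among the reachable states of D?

6

Initial partition by acceptance: {s1,s2,s4,s5,s7} | {s0,s3,s6}.
Split {s1,s2,s4,s5,s7} by δ(·,0) → {s4,s5,s7} and {s1,s2}.
Split {s4,s5,s7} by δ(·,1) → {s5,s7} and {s4}.
On input 0, block {s0,s3,s6} splits into {s0} and {s3} and {s6}.
The partition is now stable with 6 blocks: {s5,s7} | {s0} | {s1,s2} | {s4} | {s3} | {s6}.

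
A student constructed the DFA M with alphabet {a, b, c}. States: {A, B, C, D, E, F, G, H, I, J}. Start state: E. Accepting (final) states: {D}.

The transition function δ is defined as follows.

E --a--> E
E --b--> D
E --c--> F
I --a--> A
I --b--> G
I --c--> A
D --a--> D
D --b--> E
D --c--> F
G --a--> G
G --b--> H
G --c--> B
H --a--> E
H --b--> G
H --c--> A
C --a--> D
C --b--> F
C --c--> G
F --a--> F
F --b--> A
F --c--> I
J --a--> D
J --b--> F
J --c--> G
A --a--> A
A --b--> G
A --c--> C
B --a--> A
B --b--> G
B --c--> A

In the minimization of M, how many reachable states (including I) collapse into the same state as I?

2

Reachable states from the start: {A,B,C,D,E,F,G,H,I}. Unreachable: {J} — drop them.
Start with accepting vs non-accepting: {D} | {A,B,C,E,F,G,H,I}.
Split {A,B,C,E,F,G,H,I} by δ(·,a) → {A,B,E,F,G,H,I} and {C}.
On input b, block {A,B,E,F,G,H,I} splits into {A,B,F,G,H,I} and {E}.
On input a, block {A,B,F,G,H,I} splits into {A,B,F,G,I} and {H}.
Refine {A,B,F,G,I} on symbol b: members go to different blocks, giving {A,B,F,I} and {G}.
On input b, block {A,B,F,I} splits into {A,B,I} and {F}.
On input c, block {A,B,I} splits into {B,I} and {A}.
No further refinement is possible. Final partition (8 blocks): {D} | {B,I} | {C} | {E} | {H} | {G} | {F} | {A}.
The equivalence class containing I is {B,I}, of size 2.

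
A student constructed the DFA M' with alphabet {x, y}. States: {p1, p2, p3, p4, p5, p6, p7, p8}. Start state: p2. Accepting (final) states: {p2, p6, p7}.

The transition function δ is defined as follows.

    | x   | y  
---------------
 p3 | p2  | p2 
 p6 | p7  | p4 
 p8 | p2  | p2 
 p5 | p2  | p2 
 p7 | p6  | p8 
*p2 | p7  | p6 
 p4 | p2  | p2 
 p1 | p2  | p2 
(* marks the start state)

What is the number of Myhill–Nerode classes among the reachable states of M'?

3

Reachable states from the start: {p2,p4,p6,p7,p8}. Unreachable: {p1,p3,p5} — drop them.
Start with accepting vs non-accepting: {p2,p6,p7} | {p4,p8}.
On input y, block {p2,p6,p7} splits into {p6,p7} and {p2}.
The partition is now stable with 3 blocks: {p6,p7} | {p4,p8} | {p2}.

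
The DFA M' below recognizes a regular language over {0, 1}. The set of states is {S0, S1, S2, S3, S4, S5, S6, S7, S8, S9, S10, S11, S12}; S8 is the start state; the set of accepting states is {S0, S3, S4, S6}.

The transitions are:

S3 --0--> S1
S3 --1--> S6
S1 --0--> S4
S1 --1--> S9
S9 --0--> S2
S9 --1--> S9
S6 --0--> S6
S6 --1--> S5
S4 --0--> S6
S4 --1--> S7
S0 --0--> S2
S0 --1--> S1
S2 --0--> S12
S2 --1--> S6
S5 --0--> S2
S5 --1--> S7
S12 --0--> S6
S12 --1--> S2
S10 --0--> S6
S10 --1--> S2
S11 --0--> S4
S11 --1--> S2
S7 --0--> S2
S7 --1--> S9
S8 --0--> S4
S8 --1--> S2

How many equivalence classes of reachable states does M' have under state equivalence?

4

States {S0,S1,S3,S10,S11} cannot be reached from the start state, so discard them.
Initial partition by acceptance: {S4,S6} | {S2,S5,S7,S8,S9,S12}.
On input 0, block {S2,S5,S7,S8,S9,S12} splits into {S2,S5,S7,S9} and {S8,S12}.
Refine {S2,S5,S7,S9} on symbol 0: members go to different blocks, giving {S5,S7,S9} and {S2}.
The partition is now stable with 4 blocks: {S4,S6} | {S5,S7,S9} | {S8,S12} | {S2}.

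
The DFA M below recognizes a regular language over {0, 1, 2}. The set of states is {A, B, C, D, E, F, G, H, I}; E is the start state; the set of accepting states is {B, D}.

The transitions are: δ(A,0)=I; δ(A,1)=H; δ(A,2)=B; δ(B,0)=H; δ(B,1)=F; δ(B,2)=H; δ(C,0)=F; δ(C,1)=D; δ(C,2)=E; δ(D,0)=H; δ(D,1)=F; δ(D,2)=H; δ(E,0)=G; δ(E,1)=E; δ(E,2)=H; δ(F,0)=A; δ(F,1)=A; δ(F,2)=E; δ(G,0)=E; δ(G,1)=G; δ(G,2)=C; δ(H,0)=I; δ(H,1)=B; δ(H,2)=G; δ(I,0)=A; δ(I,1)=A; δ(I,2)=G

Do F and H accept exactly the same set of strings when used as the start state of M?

All states are reachable from the start state.
P0 = {B,D} | {A,C,E,F,G,H,I}.
On input 1, block {A,C,E,F,G,H,I} splits into {A,E,F,G,I} and {C,H}.
Split {A,E,F,G,I} by δ(·,1) → {E,F,G,I} and {A}.
Split {E,F,G,I} by δ(·,0) → {E,G} and {F,I}.
The partition is now stable with 5 blocks: {B,D} | {E,G} | {C,H} | {A} | {F,I}.
F and H end up in different blocks, so they are distinguishable. For instance, the string '1' is accepted from only H.

No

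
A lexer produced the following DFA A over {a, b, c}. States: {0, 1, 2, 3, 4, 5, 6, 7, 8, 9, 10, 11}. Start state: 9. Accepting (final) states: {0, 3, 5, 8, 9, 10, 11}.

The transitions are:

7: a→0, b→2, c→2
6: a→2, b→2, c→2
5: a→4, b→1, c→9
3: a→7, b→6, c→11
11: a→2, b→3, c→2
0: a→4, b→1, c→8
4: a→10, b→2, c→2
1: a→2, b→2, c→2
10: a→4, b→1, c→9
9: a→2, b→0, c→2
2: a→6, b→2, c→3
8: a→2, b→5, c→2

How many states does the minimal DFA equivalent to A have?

Initial partition by acceptance: {0,3,5,8,9,10,11} | {1,2,4,6,7}.
Split {0,3,5,8,9,10,11} by δ(·,b) → {0,3,5,10} and {8,9,11}.
On input a, block {1,2,4,6,7} splits into {1,2,6} and {4,7}.
On input c, block {1,2,6} splits into {1,6} and {2}.
Stable partition: {0,3,5,10} | {1,6} | {8,9,11} | {4,7} | {2} — 5 equivalence classes.

5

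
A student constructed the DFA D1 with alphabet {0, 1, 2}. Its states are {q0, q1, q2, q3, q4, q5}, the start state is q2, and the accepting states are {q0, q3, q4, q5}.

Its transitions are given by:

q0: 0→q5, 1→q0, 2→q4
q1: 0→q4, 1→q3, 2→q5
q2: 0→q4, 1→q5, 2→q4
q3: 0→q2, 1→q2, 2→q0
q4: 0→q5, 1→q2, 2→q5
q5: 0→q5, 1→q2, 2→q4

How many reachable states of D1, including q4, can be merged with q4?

2

First remove the unreachable states {q0,q1,q3}; 3 states remain.
Start with accepting vs non-accepting: {q4,q5} | {q2}.
No further refinement is possible. Final partition (2 blocks): {q4,q5} | {q2}.
State q4 belongs to the block {q4,q5}, which has 2 states.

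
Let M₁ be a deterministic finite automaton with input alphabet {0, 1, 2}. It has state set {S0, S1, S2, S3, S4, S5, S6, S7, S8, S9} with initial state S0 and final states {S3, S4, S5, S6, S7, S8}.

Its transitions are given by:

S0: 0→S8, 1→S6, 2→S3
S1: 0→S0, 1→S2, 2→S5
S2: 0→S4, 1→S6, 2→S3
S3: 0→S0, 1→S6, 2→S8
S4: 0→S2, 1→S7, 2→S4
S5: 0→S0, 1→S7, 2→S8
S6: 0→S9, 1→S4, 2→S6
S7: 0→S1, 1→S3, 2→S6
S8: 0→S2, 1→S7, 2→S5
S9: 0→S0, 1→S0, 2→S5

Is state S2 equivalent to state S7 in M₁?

No

All states are reachable from the start state.
Initial partition by acceptance: {S3,S4,S5,S6,S7,S8} | {S0,S1,S2,S9}.
Split {S0,S1,S2,S9} by δ(·,0) → {S0,S2} and {S1,S9}.
On input 0, block {S3,S4,S5,S6,S7,S8} splits into {S3,S4,S5,S8} and {S6,S7}.
No further refinement is possible. Final partition (4 blocks): {S3,S4,S5,S8} | {S0,S2} | {S1,S9} | {S6,S7}.
S2 and S7 end up in different blocks, so they are distinguishable. For instance, the string 'ε' is accepted from only S7.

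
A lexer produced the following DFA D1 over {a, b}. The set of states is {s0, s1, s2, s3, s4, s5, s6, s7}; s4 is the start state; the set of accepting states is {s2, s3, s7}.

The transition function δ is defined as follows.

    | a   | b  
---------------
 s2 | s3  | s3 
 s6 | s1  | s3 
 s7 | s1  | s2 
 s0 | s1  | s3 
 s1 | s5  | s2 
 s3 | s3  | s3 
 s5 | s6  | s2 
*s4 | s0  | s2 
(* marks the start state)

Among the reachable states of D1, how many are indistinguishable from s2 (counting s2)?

States {s7} cannot be reached from the start state, so discard them.
Start with accepting vs non-accepting: {s2,s3} | {s0,s1,s4,s5,s6}.
No further refinement is possible. Final partition (2 blocks): {s2,s3} | {s0,s1,s4,s5,s6}.
State s2 belongs to the block {s2,s3}, which has 2 states.

2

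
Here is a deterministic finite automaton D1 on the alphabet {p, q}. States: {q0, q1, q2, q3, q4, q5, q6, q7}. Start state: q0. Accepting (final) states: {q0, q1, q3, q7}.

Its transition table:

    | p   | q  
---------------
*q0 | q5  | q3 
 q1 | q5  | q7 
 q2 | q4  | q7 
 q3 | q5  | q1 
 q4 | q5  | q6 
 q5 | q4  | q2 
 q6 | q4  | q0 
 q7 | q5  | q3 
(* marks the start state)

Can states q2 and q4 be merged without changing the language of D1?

No

Start with accepting vs non-accepting: {q0,q1,q3,q7} | {q2,q4,q5,q6}.
Split {q2,q4,q5,q6} by δ(·,q) → {q2,q6} and {q4,q5}.
The partition is now stable with 3 blocks: {q0,q1,q3,q7} | {q2,q6} | {q4,q5}.
q2 and q4 end up in different blocks, so they are distinguishable. For instance, the string 'q' is accepted from only q2.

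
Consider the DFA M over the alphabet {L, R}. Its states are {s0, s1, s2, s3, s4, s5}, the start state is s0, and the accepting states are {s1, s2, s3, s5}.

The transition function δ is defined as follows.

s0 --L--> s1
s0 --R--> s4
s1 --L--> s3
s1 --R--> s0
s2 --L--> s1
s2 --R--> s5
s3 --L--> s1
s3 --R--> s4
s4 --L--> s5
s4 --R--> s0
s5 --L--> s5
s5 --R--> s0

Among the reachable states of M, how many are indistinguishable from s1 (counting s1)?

States {s2} cannot be reached from the start state, so discard them.
P0 = {s1,s3,s5} | {s0,s4}.
The partition is now stable with 2 blocks: {s1,s3,s5} | {s0,s4}.
State s1 belongs to the block {s1,s3,s5}, which has 3 states.

3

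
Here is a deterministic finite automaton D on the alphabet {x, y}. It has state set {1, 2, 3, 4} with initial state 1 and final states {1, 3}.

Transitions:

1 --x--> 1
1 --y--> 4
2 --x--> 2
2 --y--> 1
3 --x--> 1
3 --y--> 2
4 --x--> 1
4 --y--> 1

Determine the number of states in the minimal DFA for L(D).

2

Reachable states from the start: {1,4}. Unreachable: {2,3} — drop them.
P0 = {1} | {4}.
No further refinement is possible. Final partition (2 blocks): {1} | {4}.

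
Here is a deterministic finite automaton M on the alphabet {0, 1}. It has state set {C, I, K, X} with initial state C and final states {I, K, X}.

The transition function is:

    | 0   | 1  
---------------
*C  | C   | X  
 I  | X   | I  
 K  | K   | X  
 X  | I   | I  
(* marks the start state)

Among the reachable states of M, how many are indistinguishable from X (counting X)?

2

Reachable states from the start: {C,I,X}. Unreachable: {K} — drop them.
P0 = {I,X} | {C}.
The partition is now stable with 2 blocks: {I,X} | {C}.
State X belongs to the block {I,X}, which has 2 states.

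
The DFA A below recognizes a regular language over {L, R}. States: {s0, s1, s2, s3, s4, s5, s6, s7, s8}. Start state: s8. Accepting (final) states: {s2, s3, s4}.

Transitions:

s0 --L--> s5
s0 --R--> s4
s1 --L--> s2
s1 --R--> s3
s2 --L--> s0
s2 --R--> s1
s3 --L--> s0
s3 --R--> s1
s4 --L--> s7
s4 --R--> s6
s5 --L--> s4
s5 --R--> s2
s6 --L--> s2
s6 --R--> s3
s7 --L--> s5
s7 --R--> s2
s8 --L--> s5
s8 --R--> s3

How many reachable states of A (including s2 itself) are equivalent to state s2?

All states are reachable from the start state.
P0 = {s2,s3,s4} | {s0,s1,s5,s6,s7,s8}.
Refine {s0,s1,s5,s6,s7,s8} on symbol L: members go to different blocks, giving {s0,s7,s8} and {s1,s5,s6}.
The partition is now stable with 3 blocks: {s2,s3,s4} | {s0,s7,s8} | {s1,s5,s6}.
State s2 belongs to the block {s2,s3,s4}, which has 3 states.

3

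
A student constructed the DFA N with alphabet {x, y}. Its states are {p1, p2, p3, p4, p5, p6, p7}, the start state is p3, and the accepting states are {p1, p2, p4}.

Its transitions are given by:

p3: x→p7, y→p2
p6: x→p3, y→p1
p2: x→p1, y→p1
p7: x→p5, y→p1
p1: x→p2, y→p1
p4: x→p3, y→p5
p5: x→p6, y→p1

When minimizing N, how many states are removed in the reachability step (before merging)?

1

No path from p3 leads to p4; the other 6 states are all reachable.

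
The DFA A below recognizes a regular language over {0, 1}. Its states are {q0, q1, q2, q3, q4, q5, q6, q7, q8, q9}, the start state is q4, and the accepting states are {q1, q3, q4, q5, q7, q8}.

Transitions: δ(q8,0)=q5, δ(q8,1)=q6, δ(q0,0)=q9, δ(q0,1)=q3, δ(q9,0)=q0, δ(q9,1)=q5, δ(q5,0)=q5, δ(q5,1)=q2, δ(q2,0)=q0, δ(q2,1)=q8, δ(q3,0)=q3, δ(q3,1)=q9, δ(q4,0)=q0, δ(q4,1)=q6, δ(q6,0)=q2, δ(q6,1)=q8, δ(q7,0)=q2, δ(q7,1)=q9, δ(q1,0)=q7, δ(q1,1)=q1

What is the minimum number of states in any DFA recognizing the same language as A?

Reachable states from the start: {q0,q2,q3,q4,q5,q6,q8,q9}. Unreachable: {q1,q7} — drop them.
Start with accepting vs non-accepting: {q3,q4,q5,q8} | {q0,q2,q6,q9}.
Refine {q3,q4,q5,q8} on symbol 0: members go to different blocks, giving {q3,q5,q8} and {q4}.
Stable partition: {q3,q5,q8} | {q0,q2,q6,q9} | {q4} — 3 equivalence classes.

3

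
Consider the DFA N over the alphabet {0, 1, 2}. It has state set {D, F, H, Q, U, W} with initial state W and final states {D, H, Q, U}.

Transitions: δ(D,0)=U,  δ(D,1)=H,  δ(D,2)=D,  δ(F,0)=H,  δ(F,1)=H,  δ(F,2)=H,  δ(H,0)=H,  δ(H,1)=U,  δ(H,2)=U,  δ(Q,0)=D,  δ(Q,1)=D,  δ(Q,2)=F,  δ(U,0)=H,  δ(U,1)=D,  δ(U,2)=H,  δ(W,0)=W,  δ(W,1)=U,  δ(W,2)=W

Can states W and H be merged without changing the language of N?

No

First remove the unreachable states {F,Q}; 4 states remain.
Start with accepting vs non-accepting: {D,H,U} | {W}.
No further refinement is possible. Final partition (2 blocks): {D,H,U} | {W}.
W and H end up in different blocks, so they are distinguishable. For instance, the string 'ε' is accepted from only H.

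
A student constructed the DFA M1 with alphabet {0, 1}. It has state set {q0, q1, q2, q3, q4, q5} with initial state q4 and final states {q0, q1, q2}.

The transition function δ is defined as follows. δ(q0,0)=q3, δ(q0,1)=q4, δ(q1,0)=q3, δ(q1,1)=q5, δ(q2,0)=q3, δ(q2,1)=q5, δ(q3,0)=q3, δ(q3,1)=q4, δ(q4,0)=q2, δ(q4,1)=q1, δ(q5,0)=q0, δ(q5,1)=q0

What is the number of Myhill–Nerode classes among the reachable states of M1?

3

Every state is reachable, so we keep all 6.
Initial partition by acceptance: {q0,q1,q2} | {q3,q4,q5}.
Split {q3,q4,q5} by δ(·,0) → {q4,q5} and {q3}.
No further refinement is possible. Final partition (3 blocks): {q0,q1,q2} | {q4,q5} | {q3}.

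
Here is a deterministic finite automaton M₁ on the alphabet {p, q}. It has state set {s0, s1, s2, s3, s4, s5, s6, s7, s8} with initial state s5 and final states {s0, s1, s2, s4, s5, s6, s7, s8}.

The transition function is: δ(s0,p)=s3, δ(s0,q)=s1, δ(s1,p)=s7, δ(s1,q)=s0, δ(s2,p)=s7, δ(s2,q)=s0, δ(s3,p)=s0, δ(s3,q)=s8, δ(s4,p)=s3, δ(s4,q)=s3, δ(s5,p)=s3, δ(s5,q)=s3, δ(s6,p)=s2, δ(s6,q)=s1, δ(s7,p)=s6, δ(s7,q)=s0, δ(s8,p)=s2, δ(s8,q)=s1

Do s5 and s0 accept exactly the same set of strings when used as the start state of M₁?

No

Reachable states from the start: {s0,s1,s2,s3,s5,s6,s7,s8}. Unreachable: {s4} — drop them.
Start with accepting vs non-accepting: {s0,s1,s2,s5,s6,s7,s8} | {s3}.
Refine {s0,s1,s2,s5,s6,s7,s8} on symbol p: members go to different blocks, giving {s1,s2,s6,s7,s8} and {s0,s5}.
Refine {s1,s2,s6,s7,s8} on symbol q: members go to different blocks, giving {s1,s2,s7} and {s6,s8}.
On input p, block {s1,s2,s7} splits into {s1,s2} and {s7}.
Split {s0,s5} by δ(·,q) → {s0} and {s5}.
Stable partition: {s1,s2} | {s3} | {s0} | {s6,s8} | {s7} | {s5} — 6 equivalence classes.
s5 and s0 end up in different blocks, so they are distinguishable. For instance, the string 'q' is accepted from only s0.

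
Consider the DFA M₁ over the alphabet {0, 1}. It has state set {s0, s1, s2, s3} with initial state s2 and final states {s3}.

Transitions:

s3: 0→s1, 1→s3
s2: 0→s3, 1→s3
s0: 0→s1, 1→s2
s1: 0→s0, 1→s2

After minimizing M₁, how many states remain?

All states are reachable from the start state.
Initial partition by acceptance: {s3} | {s0,s1,s2}.
Refine {s0,s1,s2} on symbol 0: members go to different blocks, giving {s0,s1} and {s2}.
The partition is now stable with 3 blocks: {s3} | {s0,s1} | {s2}.

3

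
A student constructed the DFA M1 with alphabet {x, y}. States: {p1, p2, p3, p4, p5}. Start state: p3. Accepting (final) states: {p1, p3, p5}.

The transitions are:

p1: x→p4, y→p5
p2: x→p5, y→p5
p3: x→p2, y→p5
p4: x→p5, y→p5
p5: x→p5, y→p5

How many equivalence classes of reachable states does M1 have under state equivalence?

3

States {p1,p4} cannot be reached from the start state, so discard them.
Start with accepting vs non-accepting: {p3,p5} | {p2}.
Split {p3,p5} by δ(·,x) → {p3} and {p5}.
The partition is now stable with 3 blocks: {p3} | {p2} | {p5}.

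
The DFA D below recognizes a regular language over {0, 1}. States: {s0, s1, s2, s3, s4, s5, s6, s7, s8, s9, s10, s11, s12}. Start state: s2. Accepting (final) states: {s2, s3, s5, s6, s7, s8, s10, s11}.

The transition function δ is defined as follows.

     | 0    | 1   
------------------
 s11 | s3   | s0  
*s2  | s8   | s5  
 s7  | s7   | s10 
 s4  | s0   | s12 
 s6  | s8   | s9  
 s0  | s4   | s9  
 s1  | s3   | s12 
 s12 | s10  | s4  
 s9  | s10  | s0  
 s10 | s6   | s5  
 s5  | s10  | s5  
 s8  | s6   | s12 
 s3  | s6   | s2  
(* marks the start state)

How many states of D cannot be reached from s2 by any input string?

BFS from s2 reaches {s0, s2, s4, s5, s6, s8, s9, s10, s12}; the 4 state(s) s1, s3, s7, s11 are never visited.

4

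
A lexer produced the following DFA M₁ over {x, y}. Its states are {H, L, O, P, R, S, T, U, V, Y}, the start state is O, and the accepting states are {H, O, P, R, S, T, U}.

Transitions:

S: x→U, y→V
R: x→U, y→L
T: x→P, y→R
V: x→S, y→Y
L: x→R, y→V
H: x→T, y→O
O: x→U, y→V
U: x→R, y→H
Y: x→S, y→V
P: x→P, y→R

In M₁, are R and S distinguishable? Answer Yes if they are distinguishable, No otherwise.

No

P0 = {H,O,P,R,S,T,U} | {L,V,Y}.
Split {H,O,P,R,S,T,U} by δ(·,y) → {H,P,T,U} and {O,R,S}.
Refine {H,P,T,U} on symbol x: members go to different blocks, giving {H,P,T} and {U}.
Stable partition: {H,P,T} | {L,V,Y} | {O,R,S} | {U} — 4 equivalence classes.
R and S lie in the same block of the stable partition, so they are equivalent — no string distinguishes them.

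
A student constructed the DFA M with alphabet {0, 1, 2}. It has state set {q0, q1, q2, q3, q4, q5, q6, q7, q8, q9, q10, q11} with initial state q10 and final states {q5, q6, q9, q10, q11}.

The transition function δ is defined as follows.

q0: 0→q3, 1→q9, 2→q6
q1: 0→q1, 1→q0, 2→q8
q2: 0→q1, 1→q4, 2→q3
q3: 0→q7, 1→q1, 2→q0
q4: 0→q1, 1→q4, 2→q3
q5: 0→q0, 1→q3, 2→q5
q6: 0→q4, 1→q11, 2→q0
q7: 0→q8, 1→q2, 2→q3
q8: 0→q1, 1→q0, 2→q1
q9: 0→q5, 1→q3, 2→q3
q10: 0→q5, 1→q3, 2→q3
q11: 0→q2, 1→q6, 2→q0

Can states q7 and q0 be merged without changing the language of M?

Start with accepting vs non-accepting: {q5,q6,q9,q10,q11} | {q0,q1,q2,q3,q4,q7,q8}.
Refine {q5,q6,q9,q10,q11} on symbol 0: members go to different blocks, giving {q5,q6,q11} and {q9,q10}.
On input 1, block {q5,q6,q11} splits into {q6,q11} and {q5}.
Split {q0,q1,q2,q3,q4,q7,q8} by δ(·,1) → {q1,q2,q3,q4,q7,q8} and {q0}.
Refine {q1,q2,q3,q4,q7,q8} on symbol 1: members go to different blocks, giving {q2,q3,q4,q7} and {q1,q8}.
Split {q2,q3,q4,q7} by δ(·,0) → {q2,q4,q7} and {q3}.
No further refinement is possible. Final partition (7 blocks): {q6,q11} | {q2,q4,q7} | {q9,q10} | {q5} | {q0} | {q1,q8} | {q3}.
q7 and q0 end up in different blocks, so they are distinguishable. For instance, the string '1' is accepted from only q0.

No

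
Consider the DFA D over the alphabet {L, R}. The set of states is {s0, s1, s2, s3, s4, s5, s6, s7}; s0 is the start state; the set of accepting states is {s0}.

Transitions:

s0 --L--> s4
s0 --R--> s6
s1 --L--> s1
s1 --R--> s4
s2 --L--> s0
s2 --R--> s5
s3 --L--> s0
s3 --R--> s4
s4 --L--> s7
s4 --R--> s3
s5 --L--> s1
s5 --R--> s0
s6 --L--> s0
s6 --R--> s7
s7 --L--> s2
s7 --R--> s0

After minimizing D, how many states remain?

Initial partition by acceptance: {s0} | {s1,s2,s3,s4,s5,s6,s7}.
Split {s1,s2,s3,s4,s5,s6,s7} by δ(·,L) → {s1,s4,s5,s7} and {s2,s3,s6}.
Refine {s1,s4,s5,s7} on symbol L: members go to different blocks, giving {s1,s4,s5} and {s7}.
Refine {s1,s4,s5} on symbol L: members go to different blocks, giving {s1,s5} and {s4}.
On input R, block {s1,s5} splits into {s1} and {s5}.
Refine {s2,s3,s6} on symbol R: members go to different blocks, giving {s2} and {s3} and {s6}.
No further refinement is possible. Final partition (8 blocks): {s0} | {s1} | {s2} | {s7} | {s4} | {s5} | {s3} | {s6}.

8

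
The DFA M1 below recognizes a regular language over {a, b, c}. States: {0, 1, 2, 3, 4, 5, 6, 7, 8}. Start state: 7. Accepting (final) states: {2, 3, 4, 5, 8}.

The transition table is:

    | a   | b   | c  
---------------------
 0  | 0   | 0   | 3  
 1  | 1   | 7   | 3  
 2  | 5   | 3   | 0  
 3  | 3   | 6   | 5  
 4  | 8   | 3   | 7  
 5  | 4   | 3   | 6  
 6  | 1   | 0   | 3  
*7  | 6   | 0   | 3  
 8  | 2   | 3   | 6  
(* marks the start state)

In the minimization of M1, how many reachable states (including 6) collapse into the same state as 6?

4

All states are reachable from the start state.
Initial partition by acceptance: {2,3,4,5,8} | {0,1,6,7}.
Split {2,3,4,5,8} by δ(·,b) → {2,4,5,8} and {3}.
The partition is now stable with 3 blocks: {2,4,5,8} | {0,1,6,7} | {3}.
State 6 belongs to the block {0,1,6,7}, which has 4 states.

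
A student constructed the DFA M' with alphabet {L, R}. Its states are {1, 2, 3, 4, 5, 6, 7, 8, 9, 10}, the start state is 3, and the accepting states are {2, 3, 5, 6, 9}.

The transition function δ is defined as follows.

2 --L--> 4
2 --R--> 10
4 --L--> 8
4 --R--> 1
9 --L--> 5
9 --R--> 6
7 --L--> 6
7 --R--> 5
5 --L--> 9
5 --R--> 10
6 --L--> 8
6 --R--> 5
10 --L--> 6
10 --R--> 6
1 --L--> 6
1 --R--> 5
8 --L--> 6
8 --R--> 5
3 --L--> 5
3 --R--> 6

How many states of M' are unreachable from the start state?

Starting at 3 and following transitions, the reachable set is {3, 5, 6, 8, 9, 10}. That leaves 1, 2, 4, 7 unreachable — 4 in total.

4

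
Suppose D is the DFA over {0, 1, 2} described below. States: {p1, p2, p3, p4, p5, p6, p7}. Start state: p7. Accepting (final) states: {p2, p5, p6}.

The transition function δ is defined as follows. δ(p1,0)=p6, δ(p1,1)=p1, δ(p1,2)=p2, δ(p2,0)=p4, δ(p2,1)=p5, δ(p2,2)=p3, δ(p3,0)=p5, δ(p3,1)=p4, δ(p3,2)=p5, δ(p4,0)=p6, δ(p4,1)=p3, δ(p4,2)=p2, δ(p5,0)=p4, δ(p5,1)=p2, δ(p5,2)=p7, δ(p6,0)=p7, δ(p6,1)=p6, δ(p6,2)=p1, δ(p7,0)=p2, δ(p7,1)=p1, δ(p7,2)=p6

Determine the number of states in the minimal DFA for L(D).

2

Every state is reachable, so we keep all 7.
Initial partition by acceptance: {p2,p5,p6} | {p1,p3,p4,p7}.
No further refinement is possible. Final partition (2 blocks): {p2,p5,p6} | {p1,p3,p4,p7}.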